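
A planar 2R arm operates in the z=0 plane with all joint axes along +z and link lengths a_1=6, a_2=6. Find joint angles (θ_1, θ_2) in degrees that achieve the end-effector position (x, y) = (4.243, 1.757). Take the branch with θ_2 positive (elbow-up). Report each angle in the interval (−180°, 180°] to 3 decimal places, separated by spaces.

cos θ_2 = (21.0901−6²−6²)/(2·6·6) = -0.7071; θ_2 = 134.9980° (elbow-up)
β = atan2(1.7570,4.2430) = 22.4941°; ψ = atan2(4.2428,1.7575) = 67.4990°
θ_1 = β − ψ = -45.0049°

-45.005 134.998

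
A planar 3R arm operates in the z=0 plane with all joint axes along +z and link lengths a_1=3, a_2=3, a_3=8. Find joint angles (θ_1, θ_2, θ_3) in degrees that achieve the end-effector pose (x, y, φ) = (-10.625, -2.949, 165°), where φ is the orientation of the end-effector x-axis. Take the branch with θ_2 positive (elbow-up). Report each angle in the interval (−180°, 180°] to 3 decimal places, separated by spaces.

-134.985 29.978 -89.993

wrist centre = target − a_3·(cos φ, sin φ) = (-2.8976, -5.0196)
cos θ_2 = (33.5920−3²−3²)/(2·3·3) = 0.8662; θ_2 = 29.9777° (elbow-up)
β = atan2(-5.0196,-2.8976) = -119.9962°; ψ = atan2(1.4990,5.5987) = 14.9889°
θ_1 = β − ψ = -134.9850°
θ_3 = φ − θ_1 − θ_2 = -89.9927° (wrapped to (-180°,180°])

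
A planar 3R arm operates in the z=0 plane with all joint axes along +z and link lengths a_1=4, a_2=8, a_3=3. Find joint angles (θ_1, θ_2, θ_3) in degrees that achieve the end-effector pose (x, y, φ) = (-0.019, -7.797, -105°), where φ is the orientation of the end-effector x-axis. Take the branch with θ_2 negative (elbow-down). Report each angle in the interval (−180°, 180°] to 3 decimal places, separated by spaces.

44.990 -149.997 0.007

wrist centre = target − a_3·(cos φ, sin φ) = (0.7575, -4.8992)
cos θ_2 = (24.5761−4²−8²)/(2·4·8) = -0.8660; θ_2 = -149.9969° (elbow-down)
β = atan2(-4.8992,0.7575) = -81.2112°; ψ = atan2(-4.0004,-2.9280) = -126.2014°
θ_1 = β − ψ = 44.9902°
θ_3 = φ − θ_1 − θ_2 = 0.0067° (wrapped to (-180°,180°])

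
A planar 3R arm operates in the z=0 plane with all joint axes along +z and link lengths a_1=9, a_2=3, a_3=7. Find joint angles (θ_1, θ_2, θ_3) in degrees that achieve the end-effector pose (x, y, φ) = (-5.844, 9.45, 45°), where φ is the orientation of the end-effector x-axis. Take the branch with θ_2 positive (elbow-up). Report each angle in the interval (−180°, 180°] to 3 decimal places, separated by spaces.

149.994 30.017 -135.011

wrist centre = target − a_3·(cos φ, sin φ) = (-10.7937, 4.5003)
cos θ_2 = (136.7573−9²−3²)/(2·9·3) = 0.8659; θ_2 = 30.0172° (elbow-up)
β = atan2(4.5003,-10.7937) = 157.3672°; ψ = atan2(1.5008,11.5976) = 7.3733°
θ_1 = β − ψ = 149.9939°
θ_3 = φ − θ_1 − θ_2 = -135.0111° (wrapped to (-180°,180°])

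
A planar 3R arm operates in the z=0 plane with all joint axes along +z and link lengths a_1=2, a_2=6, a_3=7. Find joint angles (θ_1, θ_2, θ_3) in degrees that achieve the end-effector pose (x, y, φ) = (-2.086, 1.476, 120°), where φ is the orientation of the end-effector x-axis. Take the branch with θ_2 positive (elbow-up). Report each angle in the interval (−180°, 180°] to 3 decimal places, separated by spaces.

169.287 134.990 175.723

wrist centre = target − a_3·(cos φ, sin φ) = (1.4140, -4.5862)
cos θ_2 = (23.0324−2²−6²)/(2·2·6) = -0.7070; θ_2 = 134.9899° (elbow-up)
β = atan2(-4.5862,1.4140) = -72.8645°; ψ = atan2(4.2434,-2.2419) = 117.8487°
θ_1 = β − ψ = -190.7132°
θ_3 = φ − θ_1 − θ_2 = 175.7233° (wrapped to (-180°,180°])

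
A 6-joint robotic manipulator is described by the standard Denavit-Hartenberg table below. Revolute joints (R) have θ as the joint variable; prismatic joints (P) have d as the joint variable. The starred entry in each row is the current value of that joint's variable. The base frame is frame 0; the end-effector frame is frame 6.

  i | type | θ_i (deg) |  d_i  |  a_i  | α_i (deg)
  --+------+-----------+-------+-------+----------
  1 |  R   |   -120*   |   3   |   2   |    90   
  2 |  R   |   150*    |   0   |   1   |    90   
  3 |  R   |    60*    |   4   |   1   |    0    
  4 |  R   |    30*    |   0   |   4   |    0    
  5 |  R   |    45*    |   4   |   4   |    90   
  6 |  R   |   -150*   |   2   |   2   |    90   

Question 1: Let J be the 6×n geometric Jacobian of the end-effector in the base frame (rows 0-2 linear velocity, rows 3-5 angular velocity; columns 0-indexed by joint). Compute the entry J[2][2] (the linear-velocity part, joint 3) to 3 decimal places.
axis z_2 = (-0.2500,-0.4330,0.8660); lever o_n−o_2 = (-8.4432,1.1438,6.2174)
cross product → J_v[:, 2] = (-3.6828,-5.7577,-3.9420)
J_ω[:, 2] = z_2
entry J[2][2] = -3.9420

-3.942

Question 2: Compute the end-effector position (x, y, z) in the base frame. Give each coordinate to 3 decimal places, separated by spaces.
after link 1: o_1 = (-1.0000, -1.7321, 3.0000)
after link 2: o_2 = (-0.5670, -0.9821, 3.5000)
after link 3: o_3 = (-2.1005, -1.9061, 7.2141)
after link 4: o_4 = (-5.5646, 0.0939, 7.2141)
after link 5: o_5 = (-10.2388, -2.3452, 9.2640)
after link 6: o_6 = (-9.0102, 0.1617, 9.7174)

-9.010 0.162 9.717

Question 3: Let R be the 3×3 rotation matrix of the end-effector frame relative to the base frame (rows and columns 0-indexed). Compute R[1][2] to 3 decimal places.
End-effector z-axis (col 2 of R) = (0.2428,-0.2866,0.9268)
R[1][2] = -0.2866

-0.287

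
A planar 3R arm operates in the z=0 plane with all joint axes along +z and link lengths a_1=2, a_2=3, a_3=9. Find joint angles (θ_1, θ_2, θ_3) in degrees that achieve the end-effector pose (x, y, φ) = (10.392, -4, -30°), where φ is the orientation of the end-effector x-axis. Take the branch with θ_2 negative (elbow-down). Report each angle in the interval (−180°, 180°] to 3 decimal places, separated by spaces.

wrist centre = target − a_3·(cos φ, sin φ) = (2.5978, 0.5000)
cos θ_2 = (6.9984−2²−3²)/(2·2·3) = -0.5001; θ_2 = -120.0087° (elbow-down)
β = atan2(0.5000,2.5978) = 10.8946°; ψ = atan2(-2.5978,0.4996) = -79.1141°
θ_1 = β − ψ = 90.0087°
θ_3 = φ − θ_1 − θ_2 = -0.0000° (wrapped to (-180°,180°])

90.009 -120.009 -0.000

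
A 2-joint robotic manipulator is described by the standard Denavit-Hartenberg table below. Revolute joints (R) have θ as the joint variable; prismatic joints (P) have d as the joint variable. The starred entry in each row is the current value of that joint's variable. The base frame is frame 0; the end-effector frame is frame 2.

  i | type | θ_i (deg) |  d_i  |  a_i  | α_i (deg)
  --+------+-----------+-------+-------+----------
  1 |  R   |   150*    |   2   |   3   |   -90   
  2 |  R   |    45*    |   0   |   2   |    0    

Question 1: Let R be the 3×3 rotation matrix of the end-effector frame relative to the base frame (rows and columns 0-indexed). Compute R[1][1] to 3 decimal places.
End-effector y-axis (col 1 of R) = (0.6124,-0.3536,-0.7071)
R[1][1] = -0.3536

-0.354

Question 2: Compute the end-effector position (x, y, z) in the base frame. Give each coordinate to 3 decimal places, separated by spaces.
-3.823 2.207 0.586

after link 1: o_1 = (-2.5981, 1.5000, 2.0000)
after link 2: o_2 = (-3.8228, 2.2071, 0.5858)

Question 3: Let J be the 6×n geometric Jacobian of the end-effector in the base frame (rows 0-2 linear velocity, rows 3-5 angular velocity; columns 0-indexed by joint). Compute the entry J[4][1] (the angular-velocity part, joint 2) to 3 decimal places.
-0.866

axis z_1 = (-0.5000,-0.8660,0.0000); lever o_n−o_1 = (-1.2247,0.7071,-1.4142)
cross product → J_v[:, 1] = (1.2247,-0.7071,-1.4142)
J_ω[:, 1] = z_1
entry J[4][1] = -0.8660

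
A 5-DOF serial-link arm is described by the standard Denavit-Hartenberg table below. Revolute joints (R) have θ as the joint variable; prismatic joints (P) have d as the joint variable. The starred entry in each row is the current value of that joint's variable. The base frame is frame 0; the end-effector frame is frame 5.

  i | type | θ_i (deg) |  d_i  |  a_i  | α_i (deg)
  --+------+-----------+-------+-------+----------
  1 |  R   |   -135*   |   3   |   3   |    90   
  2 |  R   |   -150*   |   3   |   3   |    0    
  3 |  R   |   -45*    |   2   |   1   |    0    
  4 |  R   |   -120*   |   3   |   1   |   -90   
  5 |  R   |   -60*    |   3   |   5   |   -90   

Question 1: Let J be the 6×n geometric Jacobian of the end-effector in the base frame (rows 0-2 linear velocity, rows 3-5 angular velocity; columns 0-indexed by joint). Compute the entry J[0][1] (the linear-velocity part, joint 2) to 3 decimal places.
2.372

axis z_1 = (-0.7071,0.7071,0.0000); lever o_n−o_1 = (-6.4486,10.9888,3.3550)
cross product → J_v[:, 1] = (2.3724,2.3724,-3.2104)
J_ω[:, 1] = z_1
entry J[0][1] = 2.3724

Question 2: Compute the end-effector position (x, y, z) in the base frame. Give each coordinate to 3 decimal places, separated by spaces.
-8.570 8.868 6.355

after link 1: o_1 = (-2.1213, -2.1213, 3.0000)
after link 2: o_2 = (-2.4055, 1.8371, 1.5000)
after link 3: o_3 = (-3.1367, 3.9343, 1.7588)
after link 4: o_4 = (-5.7580, 5.5557, 2.4659)
after link 5: o_5 = (-8.5699, 8.8675, 6.3550)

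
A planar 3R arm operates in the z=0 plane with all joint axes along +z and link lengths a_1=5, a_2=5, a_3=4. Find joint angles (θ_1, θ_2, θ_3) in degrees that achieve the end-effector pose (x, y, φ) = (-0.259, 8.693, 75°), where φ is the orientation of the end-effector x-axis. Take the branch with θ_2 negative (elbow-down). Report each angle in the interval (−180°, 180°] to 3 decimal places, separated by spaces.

wrist centre = target − a_3·(cos φ, sin φ) = (-1.2943, 4.8293)
cos θ_2 = (24.9973−5²−5²)/(2·5·5) = -0.5001; θ_2 = -120.0036° (elbow-down)
β = atan2(4.8293,-1.2943) = 105.0030°; ψ = atan2(-4.3300,2.4997) = -60.0018°
θ_1 = β − ψ = 165.0048°
θ_3 = φ − θ_1 − θ_2 = 29.9988° (wrapped to (-180°,180°])

165.005 -120.004 29.999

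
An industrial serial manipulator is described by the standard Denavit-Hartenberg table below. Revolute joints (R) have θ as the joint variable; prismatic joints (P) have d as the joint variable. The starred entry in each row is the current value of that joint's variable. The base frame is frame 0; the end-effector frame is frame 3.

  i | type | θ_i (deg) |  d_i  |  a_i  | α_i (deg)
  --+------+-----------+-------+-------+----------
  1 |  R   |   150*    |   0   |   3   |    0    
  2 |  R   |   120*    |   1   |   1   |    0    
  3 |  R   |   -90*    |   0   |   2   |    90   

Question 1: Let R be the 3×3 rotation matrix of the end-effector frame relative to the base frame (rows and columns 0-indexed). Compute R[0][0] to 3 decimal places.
-1.000

End-effector x-axis (col 0 of R) = (-1.0000,0.0000,0.0000)
R[0][0] = -1.0000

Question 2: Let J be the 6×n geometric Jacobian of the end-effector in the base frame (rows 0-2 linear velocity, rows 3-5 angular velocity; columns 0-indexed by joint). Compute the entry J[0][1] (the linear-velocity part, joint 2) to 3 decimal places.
1.000

axis z_1 = (0.0000,0.0000,1.0000); lever o_n−o_1 = (-2.0000,-1.0000,1.0000)
cross product → J_v[:, 1] = (1.0000,-2.0000,0.0000)
J_ω[:, 1] = z_1
entry J[0][1] = 1.0000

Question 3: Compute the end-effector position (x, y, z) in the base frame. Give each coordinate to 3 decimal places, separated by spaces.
-4.598 0.500 1.000

after link 1: o_1 = (-2.5981, 1.5000, 0.0000)
after link 2: o_2 = (-2.5981, 0.5000, 1.0000)
after link 3: o_3 = (-4.5981, 0.5000, 1.0000)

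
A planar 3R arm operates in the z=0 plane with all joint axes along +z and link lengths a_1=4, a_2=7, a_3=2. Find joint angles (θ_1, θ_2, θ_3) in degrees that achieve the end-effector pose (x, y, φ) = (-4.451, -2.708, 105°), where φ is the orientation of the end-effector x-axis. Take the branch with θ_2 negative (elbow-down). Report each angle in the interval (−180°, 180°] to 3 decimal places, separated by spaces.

wrist centre = target − a_3·(cos φ, sin φ) = (-3.9334, -4.6399)
cos θ_2 = (36.9996−4²−7²)/(2·4·7) = -0.5000; θ_2 = -120.0005° (elbow-down)
β = atan2(-4.6399,-3.9334) = -130.2891°; ψ = atan2(-6.0621,0.4999) = -85.2855°
θ_1 = β − ψ = -45.0036°
θ_3 = φ − θ_1 − θ_2 = -89.9959° (wrapped to (-180°,180°])

-45.004 -120.001 -89.996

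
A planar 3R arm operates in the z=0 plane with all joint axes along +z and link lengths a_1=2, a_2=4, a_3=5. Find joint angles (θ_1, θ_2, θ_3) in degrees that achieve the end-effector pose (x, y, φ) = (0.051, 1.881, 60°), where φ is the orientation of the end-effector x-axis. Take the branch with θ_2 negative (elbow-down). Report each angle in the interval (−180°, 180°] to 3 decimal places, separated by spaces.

wrist centre = target − a_3·(cos φ, sin φ) = (-2.4490, -2.4491)
cos θ_2 = (11.9958−2²−4²)/(2·2·4) = -0.5003; θ_2 = -120.0173° (elbow-down)
β = atan2(-2.4491,-2.4490) = -134.9985°; ψ = atan2(-3.4635,-0.0010) = -90.0173°
θ_1 = β − ψ = -44.9812°
θ_3 = φ − θ_1 − θ_2 = -135.0015° (wrapped to (-180°,180°])

-44.981 -120.017 -135.001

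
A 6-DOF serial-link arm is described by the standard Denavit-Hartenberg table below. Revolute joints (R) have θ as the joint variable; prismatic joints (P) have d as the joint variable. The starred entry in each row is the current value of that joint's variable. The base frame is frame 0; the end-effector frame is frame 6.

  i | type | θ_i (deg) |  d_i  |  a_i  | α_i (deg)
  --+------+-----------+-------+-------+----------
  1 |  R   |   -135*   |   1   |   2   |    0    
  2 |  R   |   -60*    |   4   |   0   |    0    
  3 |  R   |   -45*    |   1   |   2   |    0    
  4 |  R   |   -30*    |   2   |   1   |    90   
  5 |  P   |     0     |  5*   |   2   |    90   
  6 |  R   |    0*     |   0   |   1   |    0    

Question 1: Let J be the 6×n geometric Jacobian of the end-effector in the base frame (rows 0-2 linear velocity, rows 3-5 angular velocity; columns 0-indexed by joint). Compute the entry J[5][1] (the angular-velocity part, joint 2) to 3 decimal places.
axis z_1 = (0.0000,0.0000,1.0000); lever o_n−o_1 = (4.0000,5.7321,7.0000)
cross product → J_v[:, 1] = (-5.7321,4.0000,0.0000)
J_ω[:, 1] = z_1
entry J[5][1] = 1.0000

1.000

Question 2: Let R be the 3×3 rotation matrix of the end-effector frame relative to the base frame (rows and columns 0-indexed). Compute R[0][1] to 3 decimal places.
End-effector y-axis (col 1 of R) = (1.0000,0.0000,0.0000)
R[0][1] = 1.0000

1.000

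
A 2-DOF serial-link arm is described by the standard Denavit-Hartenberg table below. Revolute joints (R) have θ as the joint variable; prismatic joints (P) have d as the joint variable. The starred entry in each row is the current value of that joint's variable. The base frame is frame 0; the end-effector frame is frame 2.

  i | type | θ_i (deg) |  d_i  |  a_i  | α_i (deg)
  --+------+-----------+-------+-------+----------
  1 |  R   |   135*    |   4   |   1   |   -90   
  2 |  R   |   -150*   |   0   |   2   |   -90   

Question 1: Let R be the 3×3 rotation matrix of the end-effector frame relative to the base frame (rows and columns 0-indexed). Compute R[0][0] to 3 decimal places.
0.612

End-effector x-axis (col 0 of R) = (0.6124,-0.6124,0.5000)
R[0][0] = 0.6124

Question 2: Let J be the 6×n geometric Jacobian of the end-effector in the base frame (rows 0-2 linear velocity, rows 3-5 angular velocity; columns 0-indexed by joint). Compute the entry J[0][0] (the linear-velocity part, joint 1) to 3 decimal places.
axis z_0 = ẑ; lever o_n−o_0 = (0.5176,-0.5176,5.0000)
cross product → J_v[:, 0] = (0.5176,0.5176,-0.0000)
J_ω[:, 0] = z_0
entry J[0][0] = 0.5176

0.518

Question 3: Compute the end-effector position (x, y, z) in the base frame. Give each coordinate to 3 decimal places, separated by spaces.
after link 1: o_1 = (-0.7071, 0.7071, 4.0000)
after link 2: o_2 = (0.5176, -0.5176, 5.0000)

0.518 -0.518 5.000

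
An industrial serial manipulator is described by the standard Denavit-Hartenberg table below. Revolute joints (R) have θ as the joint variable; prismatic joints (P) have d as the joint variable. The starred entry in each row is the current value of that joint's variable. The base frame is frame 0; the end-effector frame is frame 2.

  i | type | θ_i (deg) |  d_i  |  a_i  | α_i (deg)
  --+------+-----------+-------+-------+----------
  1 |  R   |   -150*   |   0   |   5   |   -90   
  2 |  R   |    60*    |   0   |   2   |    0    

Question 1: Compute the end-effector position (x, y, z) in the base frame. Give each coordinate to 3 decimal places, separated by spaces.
-5.196 -3.000 -1.732

after link 1: o_1 = (-4.3301, -2.5000, 0.0000)
after link 2: o_2 = (-5.1962, -3.0000, -1.7321)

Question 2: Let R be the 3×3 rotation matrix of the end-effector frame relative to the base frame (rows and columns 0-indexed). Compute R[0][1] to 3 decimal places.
End-effector y-axis (col 1 of R) = (0.7500,0.4330,-0.5000)
R[0][1] = 0.7500

0.750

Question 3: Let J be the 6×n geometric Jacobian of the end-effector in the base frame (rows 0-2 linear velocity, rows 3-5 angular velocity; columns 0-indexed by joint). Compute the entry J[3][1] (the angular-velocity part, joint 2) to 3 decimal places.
0.500

axis z_1 = (0.5000,-0.8660,0.0000); lever o_n−o_1 = (-0.8660,-0.5000,-1.7321)
cross product → J_v[:, 1] = (1.5000,0.8660,-1.0000)
J_ω[:, 1] = z_1
entry J[3][1] = 0.5000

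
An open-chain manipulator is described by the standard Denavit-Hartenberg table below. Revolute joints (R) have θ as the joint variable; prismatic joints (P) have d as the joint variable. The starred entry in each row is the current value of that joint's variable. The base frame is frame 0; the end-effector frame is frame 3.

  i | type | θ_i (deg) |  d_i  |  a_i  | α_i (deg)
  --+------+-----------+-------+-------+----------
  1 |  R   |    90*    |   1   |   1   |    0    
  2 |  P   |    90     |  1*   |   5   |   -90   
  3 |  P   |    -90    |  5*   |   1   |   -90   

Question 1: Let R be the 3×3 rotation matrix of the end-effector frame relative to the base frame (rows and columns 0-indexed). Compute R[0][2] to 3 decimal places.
-1.000

End-effector z-axis (col 2 of R) = (-1.0000,0.0000,-0.0000)
R[0][2] = -1.0000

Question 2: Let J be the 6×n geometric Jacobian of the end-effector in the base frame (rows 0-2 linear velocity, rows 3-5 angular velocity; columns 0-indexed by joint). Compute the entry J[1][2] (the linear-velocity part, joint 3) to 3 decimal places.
prismatic axis z_2 = (-0.0000,-1.0000,0.0000)
J_v[:, 2] = z_2; J_ω[:, 2] = (0,0,0)
entry J[1][2] = -1.0000

-1.000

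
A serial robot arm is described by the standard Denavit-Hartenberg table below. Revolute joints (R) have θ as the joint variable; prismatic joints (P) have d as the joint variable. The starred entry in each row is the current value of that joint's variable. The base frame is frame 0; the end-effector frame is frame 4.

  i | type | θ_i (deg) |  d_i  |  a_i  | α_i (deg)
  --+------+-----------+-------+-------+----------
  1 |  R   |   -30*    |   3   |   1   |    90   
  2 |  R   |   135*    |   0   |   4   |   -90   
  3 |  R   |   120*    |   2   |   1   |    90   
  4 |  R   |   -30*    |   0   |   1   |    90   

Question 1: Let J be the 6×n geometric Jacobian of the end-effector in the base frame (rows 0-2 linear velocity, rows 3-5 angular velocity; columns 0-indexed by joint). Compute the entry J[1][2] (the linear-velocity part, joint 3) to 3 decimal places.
-1.379

axis z_2 = (-0.6124,0.3536,-0.7071); lever o_n−o_2 = (0.4608,1.6000,-1.7204)
cross product → J_v[:, 2] = (0.5231,-1.3794,-1.1427)
J_ω[:, 2] = z_2
entry J[1][2] = -1.3794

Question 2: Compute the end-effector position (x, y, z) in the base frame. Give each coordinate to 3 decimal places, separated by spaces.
after link 1: o_1 = (0.8660, -0.5000, 3.0000)
after link 2: o_2 = (-1.5835, 0.9142, 5.8284)
after link 3: o_3 = (-2.0690, 2.1945, 4.0607)
after link 4: o_4 = (-1.1227, 2.5142, 4.1080)

-1.123 2.514 4.108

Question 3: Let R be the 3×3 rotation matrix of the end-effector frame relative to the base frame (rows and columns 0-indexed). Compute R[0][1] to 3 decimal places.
-0.280

End-effector y-axis (col 1 of R) = (-0.2803,0.7392,0.6124)
R[0][1] = -0.2803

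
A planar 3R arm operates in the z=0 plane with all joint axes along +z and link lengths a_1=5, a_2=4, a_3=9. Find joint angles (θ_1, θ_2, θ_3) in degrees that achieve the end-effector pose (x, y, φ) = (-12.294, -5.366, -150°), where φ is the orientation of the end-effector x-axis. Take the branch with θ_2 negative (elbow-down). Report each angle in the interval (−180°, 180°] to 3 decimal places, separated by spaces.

wrist centre = target − a_3·(cos φ, sin φ) = (-4.4998, -0.8660)
cos θ_2 = (20.9979−5²−4²)/(2·5·4) = -0.5001; θ_2 = -120.0035° (elbow-down)
β = atan2(-0.8660,-4.4998) = -169.1064°; ψ = atan2(-3.4640,2.9998) = -49.1076°
θ_1 = β − ψ = -119.9988°
θ_3 = φ − θ_1 − θ_2 = 90.0023° (wrapped to (-180°,180°])

-119.999 -120.003 90.002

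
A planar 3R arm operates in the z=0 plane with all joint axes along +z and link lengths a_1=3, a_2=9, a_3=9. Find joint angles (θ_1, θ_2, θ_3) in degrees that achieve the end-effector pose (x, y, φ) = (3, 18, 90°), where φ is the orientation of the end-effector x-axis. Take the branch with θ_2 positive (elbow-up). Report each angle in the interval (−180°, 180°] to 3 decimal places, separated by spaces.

0.000 90.000 0.000

wrist centre = target − a_3·(cos φ, sin φ) = (3.0000, 9.0000)
cos θ_2 = (90.0000−3²−9²)/(2·3·9) = 0.0000; θ_2 = 90.0000° (elbow-up)
β = atan2(9.0000,3.0000) = 71.5651°; ψ = atan2(9.0000,3.0000) = 71.5651°
θ_1 = β − ψ = 0.0000°
θ_3 = φ − θ_1 − θ_2 = 0.0000° (wrapped to (-180°,180°])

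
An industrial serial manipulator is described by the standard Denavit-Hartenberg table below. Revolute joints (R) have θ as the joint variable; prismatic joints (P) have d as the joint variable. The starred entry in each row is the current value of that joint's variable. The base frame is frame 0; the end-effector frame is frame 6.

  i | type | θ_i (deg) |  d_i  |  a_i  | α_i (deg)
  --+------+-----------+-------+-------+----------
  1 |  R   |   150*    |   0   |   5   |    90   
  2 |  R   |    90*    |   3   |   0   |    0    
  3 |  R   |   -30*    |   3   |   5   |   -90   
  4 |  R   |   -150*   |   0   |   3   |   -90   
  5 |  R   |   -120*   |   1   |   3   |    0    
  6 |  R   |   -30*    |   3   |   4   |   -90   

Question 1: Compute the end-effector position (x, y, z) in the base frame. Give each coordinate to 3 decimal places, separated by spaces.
after link 1: o_1 = (-4.3301, 2.5000, 0.0000)
after link 2: o_2 = (-2.8301, 5.0981, 0.0000)
after link 3: o_3 = (-3.4952, 8.9462, 4.3301)
after link 4: o_4 = (-1.6202, 9.5957, 2.0801)
after link 5: o_5 = (-0.3926, 9.0209, 4.9372)
after link 6: o_6 = (-0.4082, 10.0299, 9.8343)

-0.408 10.030 9.834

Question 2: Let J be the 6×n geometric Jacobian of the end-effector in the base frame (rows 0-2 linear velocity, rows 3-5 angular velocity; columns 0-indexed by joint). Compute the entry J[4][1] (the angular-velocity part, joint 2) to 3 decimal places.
axis z_1 = (0.5000,0.8660,0.0000); lever o_n−o_1 = (3.9220,7.5299,9.8343)
cross product → J_v[:, 1] = (8.5167,-4.9171,0.3684)
J_ω[:, 1] = z_1
entry J[4][1] = 0.8660

0.866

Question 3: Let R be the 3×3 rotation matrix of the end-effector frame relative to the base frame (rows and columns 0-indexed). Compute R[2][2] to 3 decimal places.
0.058

End-effector z-axis (col 2 of R) = (0.9620,-0.2667,0.0580)
R[2][2] = 0.0580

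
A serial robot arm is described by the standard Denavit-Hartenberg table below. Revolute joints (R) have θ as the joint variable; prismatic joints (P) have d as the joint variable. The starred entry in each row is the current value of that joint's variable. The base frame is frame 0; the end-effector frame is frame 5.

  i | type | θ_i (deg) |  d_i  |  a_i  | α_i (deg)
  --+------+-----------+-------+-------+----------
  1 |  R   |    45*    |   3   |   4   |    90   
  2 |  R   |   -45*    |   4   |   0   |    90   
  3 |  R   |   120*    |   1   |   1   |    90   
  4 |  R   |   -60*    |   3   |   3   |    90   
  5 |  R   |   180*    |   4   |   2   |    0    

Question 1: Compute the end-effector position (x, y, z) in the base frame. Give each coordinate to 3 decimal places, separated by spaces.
8.238 2.865 1.788

after link 1: o_1 = (2.8284, 2.8284, 3.0000)
after link 2: o_2 = (5.6569, -0.0000, 3.0000)
after link 3: o_3 = (5.5192, -1.3624, 2.6464)
after link 4: o_4 = (9.7215, -1.1185, 3.1768)
after link 5: o_5 = (8.2378, 2.8652, 1.7879)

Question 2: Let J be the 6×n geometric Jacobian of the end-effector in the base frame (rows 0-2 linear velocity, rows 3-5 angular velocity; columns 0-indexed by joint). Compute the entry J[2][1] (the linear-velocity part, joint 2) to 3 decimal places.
3.851

axis z_1 = (0.7071,-0.7071,0.0000); lever o_n−o_1 = (5.4094,0.0368,-1.2121)
cross product → J_v[:, 1] = (0.8571,0.8571,3.8510)
J_ω[:, 1] = z_1
entry J[2][1] = 3.8510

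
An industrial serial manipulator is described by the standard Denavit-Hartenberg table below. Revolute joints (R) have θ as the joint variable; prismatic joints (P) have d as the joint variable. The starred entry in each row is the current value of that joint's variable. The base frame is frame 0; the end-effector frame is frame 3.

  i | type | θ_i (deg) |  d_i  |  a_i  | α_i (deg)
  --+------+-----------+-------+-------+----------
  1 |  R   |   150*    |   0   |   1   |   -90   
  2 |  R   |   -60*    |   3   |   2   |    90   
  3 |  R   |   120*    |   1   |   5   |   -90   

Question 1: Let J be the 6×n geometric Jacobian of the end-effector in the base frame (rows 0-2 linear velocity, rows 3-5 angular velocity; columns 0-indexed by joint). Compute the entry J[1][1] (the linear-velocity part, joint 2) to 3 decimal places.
axis z_1 = (-0.5000,-0.8660,0.0000); lever o_n−o_1 = (-2.6986,-6.9061,0.0670)
cross product → J_v[:, 1] = (-0.0580,0.0335,1.1160)
J_ω[:, 1] = z_1
entry J[1][1] = 0.0335

0.033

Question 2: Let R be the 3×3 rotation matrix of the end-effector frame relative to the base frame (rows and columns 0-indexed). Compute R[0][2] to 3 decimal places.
0.625

End-effector z-axis (col 2 of R) = (0.6250,0.2165,-0.7500)
R[0][2] = 0.6250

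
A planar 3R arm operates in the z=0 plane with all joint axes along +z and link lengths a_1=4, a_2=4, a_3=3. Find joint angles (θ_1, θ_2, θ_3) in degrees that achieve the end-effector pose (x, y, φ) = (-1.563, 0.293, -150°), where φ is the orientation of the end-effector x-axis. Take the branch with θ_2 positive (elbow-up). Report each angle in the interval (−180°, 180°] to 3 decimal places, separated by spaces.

-14.999 150.003 74.996

wrist centre = target − a_3·(cos φ, sin φ) = (1.0351, 1.7930)
cos θ_2 = (4.2862−4²−4²)/(2·4·4) = -0.8661; θ_2 = 150.0034° (elbow-up)
β = atan2(1.7930,1.0351) = 60.0027°; ψ = atan2(1.9998,0.5358) = 75.0017°
θ_1 = β − ψ = -14.9990°
θ_3 = φ − θ_1 − θ_2 = 74.9956° (wrapped to (-180°,180°])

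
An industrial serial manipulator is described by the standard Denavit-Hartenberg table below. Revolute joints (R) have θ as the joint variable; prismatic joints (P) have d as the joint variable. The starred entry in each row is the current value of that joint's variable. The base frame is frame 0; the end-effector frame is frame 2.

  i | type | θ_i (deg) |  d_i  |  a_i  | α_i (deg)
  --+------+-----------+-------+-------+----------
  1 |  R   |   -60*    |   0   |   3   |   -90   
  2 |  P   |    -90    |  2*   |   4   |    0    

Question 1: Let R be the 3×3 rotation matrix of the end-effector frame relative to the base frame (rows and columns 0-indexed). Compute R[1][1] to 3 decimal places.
-0.866

End-effector y-axis (col 1 of R) = (0.5000,-0.8660,-0.0000)
R[1][1] = -0.8660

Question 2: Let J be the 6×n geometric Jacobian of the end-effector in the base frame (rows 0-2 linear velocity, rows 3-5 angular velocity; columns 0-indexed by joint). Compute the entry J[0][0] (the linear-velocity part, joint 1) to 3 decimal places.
axis z_0 = ẑ; lever o_n−o_0 = (3.2321,-1.5981,4.0000)
cross product → J_v[:, 0] = (1.5981,3.2321,-0.0000)
J_ω[:, 0] = z_0
entry J[0][0] = 1.5981

1.598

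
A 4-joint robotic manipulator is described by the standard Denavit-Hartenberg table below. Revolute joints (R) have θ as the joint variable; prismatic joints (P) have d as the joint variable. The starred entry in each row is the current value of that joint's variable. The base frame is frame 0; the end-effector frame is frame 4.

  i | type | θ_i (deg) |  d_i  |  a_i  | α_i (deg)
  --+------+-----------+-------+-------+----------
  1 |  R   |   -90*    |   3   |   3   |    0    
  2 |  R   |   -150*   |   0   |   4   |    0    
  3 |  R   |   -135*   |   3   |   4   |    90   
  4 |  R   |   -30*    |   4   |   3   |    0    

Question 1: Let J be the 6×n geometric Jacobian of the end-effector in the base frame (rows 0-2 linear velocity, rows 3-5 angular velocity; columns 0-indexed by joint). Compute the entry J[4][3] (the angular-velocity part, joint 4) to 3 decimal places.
axis z_3 = (-0.2588,-0.9659,0.0000); lever o_n−o_3 = (1.4743,-4.5361,-1.5000)
cross product → J_v[:, 3] = (1.4489,-0.3882,2.5981)
J_ω[:, 3] = z_3
entry J[4][3] = -0.9659

-0.966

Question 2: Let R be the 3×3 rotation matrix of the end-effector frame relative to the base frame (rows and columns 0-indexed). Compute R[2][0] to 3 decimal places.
End-effector x-axis (col 0 of R) = (0.8365,-0.2241,-0.5000)
R[2][0] = -0.5000

-0.500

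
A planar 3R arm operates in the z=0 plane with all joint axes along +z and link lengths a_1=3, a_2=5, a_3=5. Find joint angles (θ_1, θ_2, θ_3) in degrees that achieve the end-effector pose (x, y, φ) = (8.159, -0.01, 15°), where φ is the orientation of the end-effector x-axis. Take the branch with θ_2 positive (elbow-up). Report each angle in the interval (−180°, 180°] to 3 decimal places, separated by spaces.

wrist centre = target − a_3·(cos φ, sin φ) = (3.3294, -1.3041)
cos θ_2 = (12.7854−3²−5²)/(2·3·5) = -0.7072; θ_2 = 135.0038° (elbow-up)
β = atan2(-1.3041,3.3294) = -21.3900°; ψ = atan2(3.5353,-0.5358) = 98.6175°
θ_1 = β − ψ = -120.0075°
θ_3 = φ − θ_1 − θ_2 = 0.0037° (wrapped to (-180°,180°])

-120.008 135.004 0.004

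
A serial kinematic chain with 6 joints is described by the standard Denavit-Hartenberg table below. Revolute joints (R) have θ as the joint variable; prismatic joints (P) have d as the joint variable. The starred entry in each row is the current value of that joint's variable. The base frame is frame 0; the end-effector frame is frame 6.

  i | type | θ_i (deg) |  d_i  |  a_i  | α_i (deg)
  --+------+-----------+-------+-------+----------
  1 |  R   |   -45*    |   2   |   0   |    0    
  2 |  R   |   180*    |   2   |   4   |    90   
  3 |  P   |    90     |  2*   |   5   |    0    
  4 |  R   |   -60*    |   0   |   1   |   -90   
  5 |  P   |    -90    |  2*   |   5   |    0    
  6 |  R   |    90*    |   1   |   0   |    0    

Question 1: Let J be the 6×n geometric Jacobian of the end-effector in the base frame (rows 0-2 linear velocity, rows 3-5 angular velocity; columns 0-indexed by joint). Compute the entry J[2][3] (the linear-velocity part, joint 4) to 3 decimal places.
-0.634

axis z_3 = (0.7071,0.7071,0.0000); lever o_n−o_3 = (3.9838,3.0872,3.0981)
cross product → J_v[:, 3] = (2.1907,-2.1907,-0.6340)
J_ω[:, 3] = z_3
entry J[2][3] = -0.6340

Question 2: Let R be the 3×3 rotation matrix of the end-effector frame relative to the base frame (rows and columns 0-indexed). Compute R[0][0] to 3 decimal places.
-0.612

End-effector x-axis (col 0 of R) = (-0.6124,0.6124,0.5000)
R[0][0] = -0.6124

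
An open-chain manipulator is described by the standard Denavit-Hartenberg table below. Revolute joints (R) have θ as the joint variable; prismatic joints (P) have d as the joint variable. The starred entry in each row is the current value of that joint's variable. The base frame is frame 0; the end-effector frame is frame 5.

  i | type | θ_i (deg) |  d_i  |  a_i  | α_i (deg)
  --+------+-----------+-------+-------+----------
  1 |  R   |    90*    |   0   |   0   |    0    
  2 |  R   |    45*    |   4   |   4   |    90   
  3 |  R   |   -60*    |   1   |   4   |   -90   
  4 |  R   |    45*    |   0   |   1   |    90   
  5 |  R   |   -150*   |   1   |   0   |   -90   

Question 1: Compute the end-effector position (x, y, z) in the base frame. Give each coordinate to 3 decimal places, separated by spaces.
after link 1: o_1 = (0.0000, 0.0000, 0.0000)
after link 2: o_2 = (-2.8284, 2.8284, 4.0000)
after link 3: o_3 = (-3.5355, 4.9497, 0.5359)
after link 4: o_4 = (-4.2855, 4.6997, -0.0765)
after link 5: o_5 = (-4.0355, 5.4497, -0.6888)

-4.036 5.450 -0.689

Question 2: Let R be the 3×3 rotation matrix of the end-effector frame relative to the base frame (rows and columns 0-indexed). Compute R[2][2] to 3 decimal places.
-0.739

End-effector z-axis (col 2 of R) = (0.1553,-0.6553,-0.7392)
R[2][2] = -0.7392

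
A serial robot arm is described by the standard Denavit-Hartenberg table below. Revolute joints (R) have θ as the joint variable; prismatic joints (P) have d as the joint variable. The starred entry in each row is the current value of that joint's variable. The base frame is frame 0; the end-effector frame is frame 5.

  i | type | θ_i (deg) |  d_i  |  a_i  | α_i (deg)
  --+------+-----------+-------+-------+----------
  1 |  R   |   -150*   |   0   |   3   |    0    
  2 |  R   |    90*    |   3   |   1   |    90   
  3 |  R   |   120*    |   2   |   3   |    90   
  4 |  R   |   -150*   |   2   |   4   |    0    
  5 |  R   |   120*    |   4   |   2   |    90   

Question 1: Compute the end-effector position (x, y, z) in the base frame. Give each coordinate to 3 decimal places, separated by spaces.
after link 1: o_1 = (-2.5981, -1.5000, 0.0000)
after link 2: o_2 = (-2.0981, -2.3660, 3.0000)
after link 3: o_3 = (-4.5801, -2.0670, 5.5981)
after link 4: o_4 = (-1.1160, -4.0670, 3.5981)
after link 5: o_5 = (1.0490, -5.8170, 7.0981)

1.049 -5.817 7.098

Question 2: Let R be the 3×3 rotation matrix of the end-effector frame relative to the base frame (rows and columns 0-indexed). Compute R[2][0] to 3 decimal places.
End-effector x-axis (col 0 of R) = (0.2165,0.6250,0.7500)
R[2][0] = 0.7500

0.750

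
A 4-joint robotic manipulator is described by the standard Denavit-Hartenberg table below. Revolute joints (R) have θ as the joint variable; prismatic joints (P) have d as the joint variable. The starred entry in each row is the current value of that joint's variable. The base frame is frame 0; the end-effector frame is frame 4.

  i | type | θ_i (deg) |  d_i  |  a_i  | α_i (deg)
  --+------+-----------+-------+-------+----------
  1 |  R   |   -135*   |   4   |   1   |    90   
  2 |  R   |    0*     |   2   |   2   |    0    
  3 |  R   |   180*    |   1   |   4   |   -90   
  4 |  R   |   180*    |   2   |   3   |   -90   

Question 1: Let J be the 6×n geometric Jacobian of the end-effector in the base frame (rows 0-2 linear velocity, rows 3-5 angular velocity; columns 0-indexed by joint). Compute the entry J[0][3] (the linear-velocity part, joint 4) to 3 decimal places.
-2.121

axis z_3 = (-0.0000,0.0000,-1.0000); lever o_n−o_3 = (-2.1213,-2.1213,-2.0000)
cross product → J_v[:, 3] = (-2.1213,2.1213,0.0000)
J_ω[:, 3] = z_3
entry J[0][3] = -2.1213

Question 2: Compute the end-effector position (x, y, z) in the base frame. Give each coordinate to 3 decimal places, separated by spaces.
after link 1: o_1 = (-0.7071, -0.7071, 4.0000)
after link 2: o_2 = (-3.5355, -0.7071, 4.0000)
after link 3: o_3 = (-1.4142, 2.8284, 4.0000)
after link 4: o_4 = (-3.5355, 0.7071, 2.0000)

-3.536 0.707 2.000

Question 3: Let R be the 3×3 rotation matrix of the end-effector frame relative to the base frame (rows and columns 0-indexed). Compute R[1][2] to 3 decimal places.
0.707

End-effector z-axis (col 2 of R) = (-0.7071,0.7071,0.0000)
R[1][2] = 0.7071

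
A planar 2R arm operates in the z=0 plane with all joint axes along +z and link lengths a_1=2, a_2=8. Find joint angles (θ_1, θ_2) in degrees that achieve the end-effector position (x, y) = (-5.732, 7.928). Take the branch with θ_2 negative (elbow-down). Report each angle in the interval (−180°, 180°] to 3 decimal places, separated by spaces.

cos θ_2 = (95.7090−2²−8²)/(2·2·8) = 0.8659; θ_2 = -30.0136° (elbow-down)
β = atan2(7.9280,-5.7320) = 125.8672°; ψ = atan2(-4.0016,8.9273) = -24.1443°
θ_1 = β − ψ = 150.0115°

150.012 -30.014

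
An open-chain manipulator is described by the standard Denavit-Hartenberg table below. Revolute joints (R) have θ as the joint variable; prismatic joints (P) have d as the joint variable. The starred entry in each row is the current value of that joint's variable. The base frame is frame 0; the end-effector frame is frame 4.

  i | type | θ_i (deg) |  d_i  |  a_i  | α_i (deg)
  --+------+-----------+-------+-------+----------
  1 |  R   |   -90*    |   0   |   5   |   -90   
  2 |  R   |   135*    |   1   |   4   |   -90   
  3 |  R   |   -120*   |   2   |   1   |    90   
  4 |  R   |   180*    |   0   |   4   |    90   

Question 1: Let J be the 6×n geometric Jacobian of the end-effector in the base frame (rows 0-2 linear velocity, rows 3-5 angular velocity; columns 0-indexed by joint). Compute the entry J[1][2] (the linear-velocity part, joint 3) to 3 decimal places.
-1.837

axis z_2 = (-0.0000,0.7071,0.7071); lever o_n−o_2 = (-2.5981,2.4749,0.3536)
cross product → J_v[:, 2] = (-1.5000,-1.8371,1.8371)
J_ω[:, 2] = z_2
entry J[1][2] = -1.8371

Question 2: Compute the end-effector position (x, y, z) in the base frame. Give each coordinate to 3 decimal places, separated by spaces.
after link 1: o_1 = (0.0000, -5.0000, 0.0000)
after link 2: o_2 = (1.0000, -2.1716, -2.8284)
after link 3: o_3 = (1.8660, -1.1109, -1.0607)
after link 4: o_4 = (-1.5981, 0.3033, -2.4749)

-1.598 0.303 -2.475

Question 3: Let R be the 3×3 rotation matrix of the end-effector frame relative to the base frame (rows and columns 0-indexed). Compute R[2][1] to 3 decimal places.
0.612

End-effector y-axis (col 1 of R) = (-0.5000,-0.6124,0.6124)
R[2][1] = 0.6124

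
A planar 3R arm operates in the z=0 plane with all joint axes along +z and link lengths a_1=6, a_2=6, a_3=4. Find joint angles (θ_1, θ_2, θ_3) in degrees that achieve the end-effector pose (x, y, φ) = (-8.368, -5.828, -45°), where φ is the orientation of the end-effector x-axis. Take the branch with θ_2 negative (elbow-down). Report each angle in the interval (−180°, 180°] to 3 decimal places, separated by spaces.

wrist centre = target − a_3·(cos φ, sin φ) = (-11.1964, -2.9996)
cos θ_2 = (134.3574−6²−6²)/(2·6·6) = 0.8661; θ_2 = -29.9943° (elbow-down)
β = atan2(-2.9996,-11.1964) = -165.0024°; ψ = atan2(-2.9995,11.1965) = -14.9971°
θ_1 = β − ψ = -150.0052°
θ_3 = φ − θ_1 − θ_2 = 134.9995° (wrapped to (-180°,180°])

-150.005 -29.994 135.000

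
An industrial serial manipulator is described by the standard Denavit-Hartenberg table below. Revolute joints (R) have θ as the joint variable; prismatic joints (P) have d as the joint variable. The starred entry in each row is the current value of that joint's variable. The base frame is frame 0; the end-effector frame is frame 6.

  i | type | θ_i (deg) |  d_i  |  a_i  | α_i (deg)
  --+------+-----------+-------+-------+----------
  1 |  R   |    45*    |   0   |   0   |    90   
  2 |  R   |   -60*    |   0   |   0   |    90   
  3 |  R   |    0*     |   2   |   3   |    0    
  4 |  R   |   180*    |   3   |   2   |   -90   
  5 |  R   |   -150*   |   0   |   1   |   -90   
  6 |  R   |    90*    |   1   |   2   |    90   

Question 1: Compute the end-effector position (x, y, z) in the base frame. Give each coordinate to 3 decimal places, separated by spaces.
after link 1: o_1 = (0.0000, 0.0000, 0.0000)
after link 2: o_2 = (0.0000, 0.0000, 0.0000)
after link 3: o_3 = (-0.1641, -0.1641, -3.5981)
after link 4: o_4 = (-2.7083, -2.7083, -3.3660)
after link 5: o_5 = (-2.7083, -2.7083, -4.3660)
after link 6: o_6 = (-2.0012, -4.8296, -4.3660)

-2.001 -4.830 -4.366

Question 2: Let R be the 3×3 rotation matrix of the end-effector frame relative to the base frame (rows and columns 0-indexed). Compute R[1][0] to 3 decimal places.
-0.707

End-effector x-axis (col 0 of R) = (0.7071,-0.7071,-0.0000)
R[1][0] = -0.7071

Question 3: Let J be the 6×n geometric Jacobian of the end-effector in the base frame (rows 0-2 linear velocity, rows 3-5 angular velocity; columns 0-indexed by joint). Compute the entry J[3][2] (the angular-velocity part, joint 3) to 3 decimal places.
axis z_2 = (-0.6124,-0.6124,-0.5000); lever o_n−o_2 = (-2.0012,-4.8296,-4.3660)
cross product → J_v[:, 2] = (0.2588,-1.6730,1.7321)
J_ω[:, 2] = z_2
entry J[3][2] = -0.6124

-0.612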